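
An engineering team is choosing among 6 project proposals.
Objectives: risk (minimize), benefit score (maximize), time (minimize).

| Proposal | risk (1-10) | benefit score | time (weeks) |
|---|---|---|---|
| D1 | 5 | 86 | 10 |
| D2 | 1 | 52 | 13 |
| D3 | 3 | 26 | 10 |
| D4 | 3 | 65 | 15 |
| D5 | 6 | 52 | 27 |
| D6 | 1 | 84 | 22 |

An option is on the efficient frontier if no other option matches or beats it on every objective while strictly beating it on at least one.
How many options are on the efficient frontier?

5

D1: not dominated (best benefit score).
D2: not dominated.
D3: not dominated.
D4: not dominated.
D5: dominated by D1 (risk 5≤6, benefit score 86≥52, time 10≤27).
D6: not dominated.
Pareto-optimal: D1, D2, D3, D4, D6 → 5.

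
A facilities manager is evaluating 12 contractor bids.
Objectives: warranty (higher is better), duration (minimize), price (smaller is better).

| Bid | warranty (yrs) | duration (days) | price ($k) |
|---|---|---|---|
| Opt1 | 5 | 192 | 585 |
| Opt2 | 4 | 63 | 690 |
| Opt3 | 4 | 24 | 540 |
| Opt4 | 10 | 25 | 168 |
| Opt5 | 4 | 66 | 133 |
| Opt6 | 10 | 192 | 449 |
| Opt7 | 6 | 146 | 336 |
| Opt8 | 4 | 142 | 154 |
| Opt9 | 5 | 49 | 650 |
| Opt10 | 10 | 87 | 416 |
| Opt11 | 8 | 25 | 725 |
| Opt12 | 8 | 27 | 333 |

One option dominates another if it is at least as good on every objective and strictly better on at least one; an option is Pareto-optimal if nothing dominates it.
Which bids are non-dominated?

Opt3, Opt4, Opt5

Opt1: dominated by Opt4 (warranty 10≥5, duration 25≤192, price 168≤585).
Opt2: dominated by Opt3 (warranty 4≥4, duration 24≤63, price 540≤690).
Opt3: not dominated (best duration).
Opt4: not dominated.
Opt5: not dominated (best price).
Opt6: dominated by Opt4 (warranty 10≥10, duration 25≤192, price 168≤449).
Opt7: dominated by Opt4 (warranty 10≥6, duration 25≤146, price 168≤336).
Opt8: dominated by Opt5 (warranty 4≥4, duration 66≤142, price 133≤154).
Opt9: dominated by Opt4 (warranty 10≥5, duration 25≤49, price 168≤650).
Opt10: dominated by Opt4 (warranty 10≥10, duration 25≤87, price 168≤416).
Opt11: dominated by Opt4 (warranty 10≥8, duration 25≤25, price 168≤725).
Opt12: dominated by Opt4 (warranty 10≥8, duration 25≤27, price 168≤333).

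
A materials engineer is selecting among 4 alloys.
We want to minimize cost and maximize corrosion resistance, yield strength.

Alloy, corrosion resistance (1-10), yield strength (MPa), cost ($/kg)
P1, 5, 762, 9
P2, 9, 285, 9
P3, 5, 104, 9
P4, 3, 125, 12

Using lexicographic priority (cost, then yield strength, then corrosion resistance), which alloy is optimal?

First minimize cost: best is 9, kept {P1, P2, P3}.
Then maximize yield strength: best is 762, kept {P1}.

P1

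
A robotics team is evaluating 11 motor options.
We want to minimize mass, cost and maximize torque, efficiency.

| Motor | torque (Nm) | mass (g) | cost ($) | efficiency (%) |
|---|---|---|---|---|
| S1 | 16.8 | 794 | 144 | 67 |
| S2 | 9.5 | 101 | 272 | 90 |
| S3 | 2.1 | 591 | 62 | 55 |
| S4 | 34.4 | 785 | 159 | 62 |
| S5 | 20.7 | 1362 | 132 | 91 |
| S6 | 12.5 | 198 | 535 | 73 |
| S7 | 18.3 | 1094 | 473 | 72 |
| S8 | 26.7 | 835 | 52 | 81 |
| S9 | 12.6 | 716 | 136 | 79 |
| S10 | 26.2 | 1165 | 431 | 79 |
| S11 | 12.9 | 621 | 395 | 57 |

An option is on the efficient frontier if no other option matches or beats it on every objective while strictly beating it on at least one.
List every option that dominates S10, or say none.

S8

S8: torque 26.7≥26.2, mass 835≤1165, cost 52≤431, efficiency 81≥79 — dominates S10.
Others (S1, S2, S3, S4, S5, S6, S7, S9, S11) are each worse than S10 on at least one objective.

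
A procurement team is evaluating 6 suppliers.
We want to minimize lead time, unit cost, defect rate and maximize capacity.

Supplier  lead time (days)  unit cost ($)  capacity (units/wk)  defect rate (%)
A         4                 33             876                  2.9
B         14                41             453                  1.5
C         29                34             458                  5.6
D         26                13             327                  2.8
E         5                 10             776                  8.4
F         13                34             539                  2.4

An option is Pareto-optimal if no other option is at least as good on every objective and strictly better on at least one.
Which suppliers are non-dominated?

A, B, D, E, F

A: not dominated (best lead time).
B: not dominated (best defect rate).
C: dominated by A (lead time 4≤29, unit cost 33≤34, capacity 876≥458, defect rate 2.9≤5.6).
D: not dominated.
E: not dominated (best unit cost).
F: not dominated.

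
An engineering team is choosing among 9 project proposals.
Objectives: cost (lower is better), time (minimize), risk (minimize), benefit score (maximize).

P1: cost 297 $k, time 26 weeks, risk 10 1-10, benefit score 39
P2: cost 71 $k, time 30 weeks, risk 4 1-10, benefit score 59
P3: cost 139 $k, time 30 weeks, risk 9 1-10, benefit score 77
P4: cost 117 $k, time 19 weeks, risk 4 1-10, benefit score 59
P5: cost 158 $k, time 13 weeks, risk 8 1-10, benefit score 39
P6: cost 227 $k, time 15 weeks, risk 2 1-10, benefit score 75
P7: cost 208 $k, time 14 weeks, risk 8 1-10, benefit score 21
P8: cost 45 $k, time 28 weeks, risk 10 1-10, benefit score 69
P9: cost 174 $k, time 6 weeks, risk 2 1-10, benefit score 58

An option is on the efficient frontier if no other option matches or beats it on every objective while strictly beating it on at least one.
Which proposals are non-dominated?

P1: dominated by P4 (cost 117≤297, time 19≤26, risk 4≤10, benefit score 59≥39).
P2: not dominated.
P3: not dominated (best benefit score).
P4: not dominated.
P5: not dominated.
P6: not dominated.
P7: dominated by P5 (cost 158≤208, time 13≤14, risk 8≤8, benefit score 39≥21).
P8: not dominated (best cost).
P9: not dominated (best time).

P2, P3, P4, P5, P6, P8, P9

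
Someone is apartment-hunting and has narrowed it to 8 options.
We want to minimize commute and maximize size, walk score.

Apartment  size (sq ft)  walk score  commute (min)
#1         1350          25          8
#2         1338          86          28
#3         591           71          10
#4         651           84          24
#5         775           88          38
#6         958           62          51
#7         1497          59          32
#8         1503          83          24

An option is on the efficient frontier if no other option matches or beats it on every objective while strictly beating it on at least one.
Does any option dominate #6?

Yes

#2 vs #6: size 1338≥958, walk score 86≥62, commute 28≤51 — #2 is at least as good on every objective and strictly better on at least one, so #2 dominates #6.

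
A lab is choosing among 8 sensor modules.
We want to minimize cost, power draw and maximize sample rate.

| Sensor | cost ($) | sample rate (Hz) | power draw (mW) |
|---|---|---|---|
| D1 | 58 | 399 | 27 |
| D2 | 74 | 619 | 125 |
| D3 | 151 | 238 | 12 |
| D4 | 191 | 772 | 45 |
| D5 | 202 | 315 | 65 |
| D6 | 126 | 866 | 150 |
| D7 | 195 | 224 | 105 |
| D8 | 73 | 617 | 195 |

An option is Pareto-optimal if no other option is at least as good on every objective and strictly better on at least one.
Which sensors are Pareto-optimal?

D1, D2, D3, D4, D6, D8

D1: not dominated (best cost).
D2: not dominated.
D3: not dominated (best power draw).
D4: not dominated.
D5: dominated by D1 (cost 58≤202, sample rate 399≥315, power draw 27≤65).
D6: not dominated (best sample rate).
D7: dominated by D1 (cost 58≤195, sample rate 399≥224, power draw 27≤105).
D8: not dominated.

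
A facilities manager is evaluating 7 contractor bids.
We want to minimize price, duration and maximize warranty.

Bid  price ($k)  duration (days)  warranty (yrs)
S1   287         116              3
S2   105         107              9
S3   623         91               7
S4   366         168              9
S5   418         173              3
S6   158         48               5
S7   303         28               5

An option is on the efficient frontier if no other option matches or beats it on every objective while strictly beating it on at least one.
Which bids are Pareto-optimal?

S2, S3, S6, S7

S1: dominated by S2 (price 105≤287, duration 107≤116, warranty 9≥3).
S2: not dominated (best price).
S3: not dominated.
S4: dominated by S2 (price 105≤366, duration 107≤168, warranty 9≥9).
S5: dominated by S1 (price 287≤418, duration 116≤173, warranty 3≥3).
S6: not dominated.
S7: not dominated (best duration).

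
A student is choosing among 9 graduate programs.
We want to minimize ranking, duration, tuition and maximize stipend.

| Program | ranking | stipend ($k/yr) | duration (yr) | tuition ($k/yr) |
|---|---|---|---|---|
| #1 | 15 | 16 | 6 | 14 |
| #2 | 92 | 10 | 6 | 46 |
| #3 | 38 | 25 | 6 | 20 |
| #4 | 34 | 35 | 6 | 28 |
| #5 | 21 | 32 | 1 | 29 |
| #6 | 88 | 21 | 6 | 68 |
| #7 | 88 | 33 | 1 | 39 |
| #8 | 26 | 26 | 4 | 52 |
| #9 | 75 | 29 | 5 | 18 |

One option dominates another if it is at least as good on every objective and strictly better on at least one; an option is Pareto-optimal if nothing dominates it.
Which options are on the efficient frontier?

#1: not dominated (best ranking).
#2: dominated by #1 (ranking 15≤92, stipend 16≥10, duration 6≤6, tuition 14≤46).
#3: not dominated.
#4: not dominated (best stipend).
#5: not dominated.
#6: dominated by #3 (ranking 38≤88, stipend 25≥21, duration 6≤6, tuition 20≤68).
#7: not dominated.
#8: dominated by #5 (ranking 21≤26, stipend 32≥26, duration 1≤4, tuition 29≤52).
#9: not dominated.

#1, #3, #4, #5, #7, #9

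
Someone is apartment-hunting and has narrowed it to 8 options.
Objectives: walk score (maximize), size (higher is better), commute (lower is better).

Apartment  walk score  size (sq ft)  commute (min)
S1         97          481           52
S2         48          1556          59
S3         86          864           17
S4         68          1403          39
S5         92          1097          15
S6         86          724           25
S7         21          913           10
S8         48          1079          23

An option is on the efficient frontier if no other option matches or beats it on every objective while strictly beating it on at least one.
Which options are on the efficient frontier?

S1: not dominated (best walk score).
S2: not dominated (best size).
S3: dominated by S5 (walk score 92≥86, size 1097≥864, commute 15≤17).
S4: not dominated.
S5: not dominated.
S6: dominated by S3 (walk score 86≥86, size 864≥724, commute 17≤25).
S7: not dominated (best commute).
S8: dominated by S5 (walk score 92≥48, size 1097≥1079, commute 15≤23).

S1, S2, S4, S5, S7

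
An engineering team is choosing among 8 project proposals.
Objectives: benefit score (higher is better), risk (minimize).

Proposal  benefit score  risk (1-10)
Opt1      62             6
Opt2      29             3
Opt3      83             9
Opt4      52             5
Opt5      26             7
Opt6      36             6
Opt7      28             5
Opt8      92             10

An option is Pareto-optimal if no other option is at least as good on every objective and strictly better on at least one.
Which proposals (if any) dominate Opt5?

Opt1, Opt2, Opt4, Opt6, Opt7

Opt1: benefit score 62≥26, risk 6≤7 — dominates Opt5.
Opt2: benefit score 29≥26, risk 3≤7 — dominates Opt5.
Opt4: benefit score 52≥26, risk 5≤7 — dominates Opt5.
Opt6: benefit score 36≥26, risk 6≤7 — dominates Opt5.
Opt7: benefit score 28≥26, risk 5≤7 — dominates Opt5.
Others (Opt3, Opt8) are each worse than Opt5 on at least one objective.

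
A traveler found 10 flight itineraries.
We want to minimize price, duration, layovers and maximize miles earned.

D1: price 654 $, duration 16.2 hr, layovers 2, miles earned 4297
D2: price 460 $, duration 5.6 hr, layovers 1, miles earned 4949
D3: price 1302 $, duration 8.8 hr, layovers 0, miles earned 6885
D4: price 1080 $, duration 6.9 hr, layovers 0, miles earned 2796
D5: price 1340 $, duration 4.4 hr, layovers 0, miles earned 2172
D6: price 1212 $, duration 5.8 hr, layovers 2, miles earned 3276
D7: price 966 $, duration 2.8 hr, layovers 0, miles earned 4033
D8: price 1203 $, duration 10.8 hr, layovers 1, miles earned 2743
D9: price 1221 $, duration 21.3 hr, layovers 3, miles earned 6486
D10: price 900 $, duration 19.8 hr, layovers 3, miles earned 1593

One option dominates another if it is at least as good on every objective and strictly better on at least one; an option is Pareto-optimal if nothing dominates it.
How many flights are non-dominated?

4

D1: dominated by D2 (price 460≤654, duration 5.6≤16.2, layovers 1≤2, miles earned 4949≥4297).
D2: not dominated (best price).
D3: not dominated (best miles earned).
D4: dominated by D7 (price 966≤1080, duration 2.8≤6.9, layovers 0≤0, miles earned 4033≥2796).
D5: dominated by D7 (price 966≤1340, duration 2.8≤4.4, layovers 0≤0, miles earned 4033≥2172).
D6: dominated by D2 (price 460≤1212, duration 5.6≤5.8, layovers 1≤2, miles earned 4949≥3276).
D7: not dominated (best duration).
D8: dominated by D2 (price 460≤1203, duration 5.6≤10.8, layovers 1≤1, miles earned 4949≥2743).
D9: not dominated.
D10: dominated by D1 (price 654≤900, duration 16.2≤19.8, layovers 2≤3, miles earned 4297≥1593).
Pareto-optimal: D2, D3, D7, D9 → 4.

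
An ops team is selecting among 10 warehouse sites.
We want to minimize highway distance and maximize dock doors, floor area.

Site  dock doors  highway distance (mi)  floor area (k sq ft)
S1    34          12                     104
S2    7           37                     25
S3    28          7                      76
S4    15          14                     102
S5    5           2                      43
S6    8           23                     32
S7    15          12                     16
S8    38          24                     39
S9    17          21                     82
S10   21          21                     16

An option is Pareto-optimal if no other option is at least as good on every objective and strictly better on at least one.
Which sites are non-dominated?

S1: not dominated (best floor area).
S2: dominated by S1 (dock doors 34≥7, highway distance 12≤37, floor area 104≥25).
S3: not dominated.
S4: dominated by S1 (dock doors 34≥15, highway distance 12≤14, floor area 104≥102).
S5: not dominated (best highway distance).
S6: dominated by S1 (dock doors 34≥8, highway distance 12≤23, floor area 104≥32).
S7: dominated by S1 (dock doors 34≥15, highway distance 12≤12, floor area 104≥16).
S8: not dominated (best dock doors).
S9: dominated by S1 (dock doors 34≥17, highway distance 12≤21, floor area 104≥82).
S10: dominated by S1 (dock doors 34≥21, highway distance 12≤21, floor area 104≥16).

S1, S3, S5, S8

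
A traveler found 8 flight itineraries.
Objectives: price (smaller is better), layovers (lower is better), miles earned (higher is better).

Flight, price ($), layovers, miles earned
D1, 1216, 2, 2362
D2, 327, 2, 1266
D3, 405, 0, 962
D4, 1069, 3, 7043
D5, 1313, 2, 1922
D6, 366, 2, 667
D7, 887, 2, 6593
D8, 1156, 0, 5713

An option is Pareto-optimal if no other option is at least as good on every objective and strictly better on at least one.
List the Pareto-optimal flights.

D2, D3, D4, D7, D8

D1: dominated by D7 (price 887≤1216, layovers 2≤2, miles earned 6593≥2362).
D2: not dominated (best price).
D3: not dominated.
D4: not dominated (best miles earned).
D5: dominated by D1 (price 1216≤1313, layovers 2≤2, miles earned 2362≥1922).
D6: dominated by D2 (price 327≤366, layovers 2≤2, miles earned 1266≥667).
D7: not dominated.
D8: not dominated.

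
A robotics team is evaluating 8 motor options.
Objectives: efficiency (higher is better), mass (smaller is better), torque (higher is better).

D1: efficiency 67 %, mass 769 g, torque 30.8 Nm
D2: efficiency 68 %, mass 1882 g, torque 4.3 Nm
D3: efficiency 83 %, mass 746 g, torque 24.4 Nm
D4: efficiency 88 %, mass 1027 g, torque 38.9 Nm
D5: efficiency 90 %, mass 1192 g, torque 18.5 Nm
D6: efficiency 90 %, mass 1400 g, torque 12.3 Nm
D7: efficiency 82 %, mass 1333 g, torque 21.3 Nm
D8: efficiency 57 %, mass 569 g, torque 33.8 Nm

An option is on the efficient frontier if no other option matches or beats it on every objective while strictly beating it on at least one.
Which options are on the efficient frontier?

D1, D3, D4, D5, D8

D1: not dominated.
D2: dominated by D3 (efficiency 83≥68, mass 746≤1882, torque 24.4≥4.3).
D3: not dominated.
D4: not dominated (best torque).
D5: not dominated.
D6: dominated by D5 (efficiency 90≥90, mass 1192≤1400, torque 18.5≥12.3).
D7: dominated by D3 (efficiency 83≥82, mass 746≤1333, torque 24.4≥21.3).
D8: not dominated (best mass).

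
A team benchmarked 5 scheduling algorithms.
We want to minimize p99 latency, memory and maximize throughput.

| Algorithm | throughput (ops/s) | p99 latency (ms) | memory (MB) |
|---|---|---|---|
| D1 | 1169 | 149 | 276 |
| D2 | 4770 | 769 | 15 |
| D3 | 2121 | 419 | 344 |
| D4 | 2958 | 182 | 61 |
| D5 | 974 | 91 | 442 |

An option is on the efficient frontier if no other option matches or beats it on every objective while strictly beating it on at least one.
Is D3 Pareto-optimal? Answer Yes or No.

No

D4 vs D3: throughput 2958≥2121, p99 latency 182≤419, memory 61≤344 — D4 is at least as good on every objective and strictly better on at least one, so D4 dominates D3.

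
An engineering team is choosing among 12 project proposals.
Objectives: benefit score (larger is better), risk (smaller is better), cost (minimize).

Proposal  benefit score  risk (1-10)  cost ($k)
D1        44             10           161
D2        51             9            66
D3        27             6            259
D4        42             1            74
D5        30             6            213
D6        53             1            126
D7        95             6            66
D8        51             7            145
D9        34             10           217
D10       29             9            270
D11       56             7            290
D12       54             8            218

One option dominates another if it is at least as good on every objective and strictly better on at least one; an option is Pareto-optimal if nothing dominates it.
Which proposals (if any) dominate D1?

D2, D6, D7, D8

D2: benefit score 51≥44, risk 9≤10, cost 66≤161 — dominates D1.
D6: benefit score 53≥44, risk 1≤10, cost 126≤161 — dominates D1.
D7: benefit score 95≥44, risk 6≤10, cost 66≤161 — dominates D1.
D8: benefit score 51≥44, risk 7≤10, cost 145≤161 — dominates D1.
Others (D3, D4, D5, D9, D10, D11, D12) are each worse than D1 on at least one objective.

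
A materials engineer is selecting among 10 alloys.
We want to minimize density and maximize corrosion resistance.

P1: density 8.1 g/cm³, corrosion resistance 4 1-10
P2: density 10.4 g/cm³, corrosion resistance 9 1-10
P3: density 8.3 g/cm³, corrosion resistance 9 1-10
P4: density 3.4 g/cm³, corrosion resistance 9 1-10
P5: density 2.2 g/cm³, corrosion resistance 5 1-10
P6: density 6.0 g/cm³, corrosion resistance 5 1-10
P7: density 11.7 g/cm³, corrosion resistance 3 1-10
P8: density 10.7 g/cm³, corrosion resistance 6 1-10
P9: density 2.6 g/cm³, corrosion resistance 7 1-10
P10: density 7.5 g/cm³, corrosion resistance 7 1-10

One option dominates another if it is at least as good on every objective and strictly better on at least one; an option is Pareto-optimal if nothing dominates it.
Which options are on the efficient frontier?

P1: dominated by P4 (density 3.4≤8.1, corrosion resistance 9≥4).
P2: dominated by P3 (density 8.3≤10.4, corrosion resistance 9≥9).
P3: dominated by P4 (density 3.4≤8.3, corrosion resistance 9≥9).
P4: not dominated.
P5: not dominated (best density).
P6: dominated by P4 (density 3.4≤6.0, corrosion resistance 9≥5).
P7: dominated by P1 (density 8.1≤11.7, corrosion resistance 4≥3).
P8: dominated by P2 (density 10.4≤10.7, corrosion resistance 9≥6).
P9: not dominated.
P10: dominated by P4 (density 3.4≤7.5, corrosion resistance 9≥7).

P4, P5, P9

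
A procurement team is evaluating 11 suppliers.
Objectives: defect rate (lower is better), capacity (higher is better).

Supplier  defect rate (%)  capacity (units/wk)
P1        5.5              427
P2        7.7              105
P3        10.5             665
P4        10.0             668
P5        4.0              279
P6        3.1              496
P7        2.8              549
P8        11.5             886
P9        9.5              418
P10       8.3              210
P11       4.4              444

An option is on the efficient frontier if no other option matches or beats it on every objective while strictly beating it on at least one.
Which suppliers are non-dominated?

P4, P7, P8

P1: dominated by P6 (defect rate 3.1≤5.5, capacity 496≥427).
P2: dominated by P1 (defect rate 5.5≤7.7, capacity 427≥105).
P3: dominated by P4 (defect rate 10.0≤10.5, capacity 668≥665).
P4: not dominated.
P5: dominated by P6 (defect rate 3.1≤4.0, capacity 496≥279).
P6: dominated by P7 (defect rate 2.8≤3.1, capacity 549≥496).
P7: not dominated (best defect rate).
P8: not dominated (best capacity).
P9: dominated by P1 (defect rate 5.5≤9.5, capacity 427≥418).
P10: dominated by P1 (defect rate 5.5≤8.3, capacity 427≥210).
P11: dominated by P6 (defect rate 3.1≤4.4, capacity 496≥444).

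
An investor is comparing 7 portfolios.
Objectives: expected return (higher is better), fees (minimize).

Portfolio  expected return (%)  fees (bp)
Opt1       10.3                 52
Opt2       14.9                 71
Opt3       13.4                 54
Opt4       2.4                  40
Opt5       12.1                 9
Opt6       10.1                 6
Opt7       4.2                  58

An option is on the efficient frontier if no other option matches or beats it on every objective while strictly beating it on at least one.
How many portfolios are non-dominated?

Opt1: dominated by Opt5 (expected return 12.1≥10.3, fees 9≤52).
Opt2: not dominated (best expected return).
Opt3: not dominated.
Opt4: dominated by Opt5 (expected return 12.1≥2.4, fees 9≤40).
Opt5: not dominated.
Opt6: not dominated (best fees).
Opt7: dominated by Opt1 (expected return 10.3≥4.2, fees 52≤58).
Pareto-optimal: Opt2, Opt3, Opt5, Opt6 → 4.

4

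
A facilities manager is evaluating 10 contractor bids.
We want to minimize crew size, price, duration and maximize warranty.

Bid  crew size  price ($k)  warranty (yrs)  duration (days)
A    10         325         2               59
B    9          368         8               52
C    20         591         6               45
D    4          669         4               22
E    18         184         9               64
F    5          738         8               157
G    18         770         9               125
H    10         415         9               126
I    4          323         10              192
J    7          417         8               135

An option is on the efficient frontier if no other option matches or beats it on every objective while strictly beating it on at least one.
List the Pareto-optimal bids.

A, B, C, D, E, F, H, I, J

A: not dominated.
B: not dominated.
C: not dominated.
D: not dominated (best duration).
E: not dominated (best price).
F: not dominated.
G: dominated by E (crew size 18≤18, price 184≤770, warranty 9≥9, duration 64≤125).
H: not dominated.
I: not dominated (best warranty).
J: not dominated.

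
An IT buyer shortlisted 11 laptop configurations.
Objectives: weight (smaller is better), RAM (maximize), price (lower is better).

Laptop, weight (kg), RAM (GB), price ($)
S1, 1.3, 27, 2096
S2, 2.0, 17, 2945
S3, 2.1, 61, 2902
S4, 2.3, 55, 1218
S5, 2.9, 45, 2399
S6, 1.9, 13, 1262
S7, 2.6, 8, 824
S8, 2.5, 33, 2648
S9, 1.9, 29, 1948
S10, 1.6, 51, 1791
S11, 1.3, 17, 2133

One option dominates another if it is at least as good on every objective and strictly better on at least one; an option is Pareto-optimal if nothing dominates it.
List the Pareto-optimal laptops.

S1, S3, S4, S6, S7, S10

S1: not dominated.
S2: dominated by S1 (weight 1.3≤2.0, RAM 27≥17, price 2096≤2945).
S3: not dominated (best RAM).
S4: not dominated.
S5: dominated by S4 (weight 2.3≤2.9, RAM 55≥45, price 1218≤2399).
S6: not dominated.
S7: not dominated (best price).
S8: dominated by S4 (weight 2.3≤2.5, RAM 55≥33, price 1218≤2648).
S9: dominated by S10 (weight 1.6≤1.9, RAM 51≥29, price 1791≤1948).
S10: not dominated.
S11: dominated by S1 (weight 1.3≤1.3, RAM 27≥17, price 2096≤2133).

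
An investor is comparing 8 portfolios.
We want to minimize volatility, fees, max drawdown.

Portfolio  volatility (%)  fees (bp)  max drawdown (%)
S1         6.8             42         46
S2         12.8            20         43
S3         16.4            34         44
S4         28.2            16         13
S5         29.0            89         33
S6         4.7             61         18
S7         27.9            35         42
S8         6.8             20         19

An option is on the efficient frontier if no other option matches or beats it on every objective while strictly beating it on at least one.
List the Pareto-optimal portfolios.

S1: dominated by S8 (volatility 6.8≤6.8, fees 20≤42, max drawdown 19≤46).
S2: dominated by S8 (volatility 6.8≤12.8, fees 20≤20, max drawdown 19≤43).
S3: dominated by S2 (volatility 12.8≤16.4, fees 20≤34, max drawdown 43≤44).
S4: not dominated (best fees).
S5: dominated by S4 (volatility 28.2≤29.0, fees 16≤89, max drawdown 13≤33).
S6: not dominated (best volatility).
S7: dominated by S8 (volatility 6.8≤27.9, fees 20≤35, max drawdown 19≤42).
S8: not dominated.

S4, S6, S8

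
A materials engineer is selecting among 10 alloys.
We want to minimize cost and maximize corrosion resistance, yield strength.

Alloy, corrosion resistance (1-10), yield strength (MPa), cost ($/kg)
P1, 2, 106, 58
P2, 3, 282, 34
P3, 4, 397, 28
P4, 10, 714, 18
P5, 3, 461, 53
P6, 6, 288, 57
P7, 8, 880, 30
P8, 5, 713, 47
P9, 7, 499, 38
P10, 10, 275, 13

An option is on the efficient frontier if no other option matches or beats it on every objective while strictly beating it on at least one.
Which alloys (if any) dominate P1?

P2, P3, P4, P5, P6, P7, P8, P9, P10

P2: corrosion resistance 3≥2, yield strength 282≥106, cost 34≤58 — dominates P1.
P3: corrosion resistance 4≥2, yield strength 397≥106, cost 28≤58 — dominates P1.
P4: corrosion resistance 10≥2, yield strength 714≥106, cost 18≤58 — dominates P1.
P5: corrosion resistance 3≥2, yield strength 461≥106, cost 53≤58 — dominates P1.
P6: corrosion resistance 6≥2, yield strength 288≥106, cost 57≤58 — dominates P1.
P7: corrosion resistance 8≥2, yield strength 880≥106, cost 30≤58 — dominates P1.
P8: corrosion resistance 5≥2, yield strength 713≥106, cost 47≤58 — dominates P1.
P9: corrosion resistance 7≥2, yield strength 499≥106, cost 38≤58 — dominates P1.
P10: corrosion resistance 10≥2, yield strength 275≥106, cost 13≤58 — dominates P1.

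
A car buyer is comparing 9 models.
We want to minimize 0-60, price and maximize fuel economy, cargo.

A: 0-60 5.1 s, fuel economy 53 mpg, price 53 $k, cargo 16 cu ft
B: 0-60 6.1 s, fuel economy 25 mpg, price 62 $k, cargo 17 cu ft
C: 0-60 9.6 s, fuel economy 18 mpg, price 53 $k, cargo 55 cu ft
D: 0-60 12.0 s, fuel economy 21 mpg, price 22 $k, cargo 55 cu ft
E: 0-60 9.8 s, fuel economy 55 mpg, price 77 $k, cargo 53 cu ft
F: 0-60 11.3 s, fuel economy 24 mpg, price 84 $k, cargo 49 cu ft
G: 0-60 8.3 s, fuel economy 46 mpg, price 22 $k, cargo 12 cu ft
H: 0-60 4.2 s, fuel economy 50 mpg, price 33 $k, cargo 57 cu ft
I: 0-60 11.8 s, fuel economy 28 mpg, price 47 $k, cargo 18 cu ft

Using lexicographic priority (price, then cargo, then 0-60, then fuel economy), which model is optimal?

D

First minimize price: best is 22, kept {D, G}.
Then maximize cargo: best is 55, kept {D}.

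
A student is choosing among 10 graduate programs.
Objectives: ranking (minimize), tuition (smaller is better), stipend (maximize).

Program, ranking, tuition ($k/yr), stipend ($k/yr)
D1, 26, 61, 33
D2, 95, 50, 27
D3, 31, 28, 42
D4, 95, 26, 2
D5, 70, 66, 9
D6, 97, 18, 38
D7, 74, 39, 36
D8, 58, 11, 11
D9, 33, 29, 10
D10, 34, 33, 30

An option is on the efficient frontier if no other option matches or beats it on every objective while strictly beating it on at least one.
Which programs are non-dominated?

D1: not dominated (best ranking).
D2: dominated by D3 (ranking 31≤95, tuition 28≤50, stipend 42≥27).
D3: not dominated (best stipend).
D4: dominated by D8 (ranking 58≤95, tuition 11≤26, stipend 11≥2).
D5: dominated by D1 (ranking 26≤70, tuition 61≤66, stipend 33≥9).
D6: not dominated.
D7: dominated by D3 (ranking 31≤74, tuition 28≤39, stipend 42≥36).
D8: not dominated (best tuition).
D9: dominated by D3 (ranking 31≤33, tuition 28≤29, stipend 42≥10).
D10: dominated by D3 (ranking 31≤34, tuition 28≤33, stipend 42≥30).

D1, D3, D6, D8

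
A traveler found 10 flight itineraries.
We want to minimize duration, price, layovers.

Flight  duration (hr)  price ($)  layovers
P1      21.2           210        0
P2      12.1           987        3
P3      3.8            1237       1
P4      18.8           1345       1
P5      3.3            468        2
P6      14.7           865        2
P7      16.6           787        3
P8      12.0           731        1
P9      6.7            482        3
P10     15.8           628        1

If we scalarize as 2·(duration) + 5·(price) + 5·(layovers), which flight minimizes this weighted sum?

P1: 2·21.2 + 5·210 + 5·0 = 1092.4
P2: 2·12.1 + 5·987 + 5·3 = 4974.2
P3: 2·3.8 + 5·1237 + 5·1 = 6197.6
P4: 2·18.8 + 5·1345 + 5·1 = 6767.6
P5: 2·3.3 + 5·468 + 5·2 = 2356.6
P6: 2·14.7 + 5·865 + 5·2 = 4364.4
P7: 2·16.6 + 5·787 + 5·3 = 3983.2
P8: 2·12.0 + 5·731 + 5·1 = 3684.0
P9: 2·6.7 + 5·482 + 5·3 = 2438.4
P10: 2·15.8 + 5·628 + 5·1 = 3176.6
Lowest: P1 at 1092.4.

P1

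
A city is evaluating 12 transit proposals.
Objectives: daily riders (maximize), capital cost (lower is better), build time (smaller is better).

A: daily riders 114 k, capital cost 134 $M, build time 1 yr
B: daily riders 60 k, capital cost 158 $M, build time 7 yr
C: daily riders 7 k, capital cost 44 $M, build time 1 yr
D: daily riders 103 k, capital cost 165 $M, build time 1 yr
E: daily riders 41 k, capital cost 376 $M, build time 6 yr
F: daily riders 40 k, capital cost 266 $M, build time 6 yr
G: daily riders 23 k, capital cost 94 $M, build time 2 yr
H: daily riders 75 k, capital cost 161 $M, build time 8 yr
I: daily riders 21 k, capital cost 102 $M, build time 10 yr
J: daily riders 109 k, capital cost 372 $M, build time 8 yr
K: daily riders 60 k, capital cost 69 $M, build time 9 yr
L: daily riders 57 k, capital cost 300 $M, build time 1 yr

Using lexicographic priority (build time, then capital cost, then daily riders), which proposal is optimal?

C

First minimize build time: best is 1, kept {A, C, D, L}.
Then minimize capital cost: best is 44, kept {C}.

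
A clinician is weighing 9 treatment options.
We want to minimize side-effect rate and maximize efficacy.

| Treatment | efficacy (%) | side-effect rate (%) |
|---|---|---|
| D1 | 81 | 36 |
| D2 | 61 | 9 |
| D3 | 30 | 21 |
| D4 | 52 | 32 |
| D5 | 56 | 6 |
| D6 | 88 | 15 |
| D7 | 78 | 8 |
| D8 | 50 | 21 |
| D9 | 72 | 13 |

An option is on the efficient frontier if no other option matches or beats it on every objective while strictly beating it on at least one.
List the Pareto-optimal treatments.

D1: dominated by D6 (efficacy 88≥81, side-effect rate 15≤36).
D2: dominated by D7 (efficacy 78≥61, side-effect rate 8≤9).
D3: dominated by D2 (efficacy 61≥30, side-effect rate 9≤21).
D4: dominated by D2 (efficacy 61≥52, side-effect rate 9≤32).
D5: not dominated (best side-effect rate).
D6: not dominated (best efficacy).
D7: not dominated.
D8: dominated by D2 (efficacy 61≥50, side-effect rate 9≤21).
D9: dominated by D7 (efficacy 78≥72, side-effect rate 8≤13).

D5, D6, D7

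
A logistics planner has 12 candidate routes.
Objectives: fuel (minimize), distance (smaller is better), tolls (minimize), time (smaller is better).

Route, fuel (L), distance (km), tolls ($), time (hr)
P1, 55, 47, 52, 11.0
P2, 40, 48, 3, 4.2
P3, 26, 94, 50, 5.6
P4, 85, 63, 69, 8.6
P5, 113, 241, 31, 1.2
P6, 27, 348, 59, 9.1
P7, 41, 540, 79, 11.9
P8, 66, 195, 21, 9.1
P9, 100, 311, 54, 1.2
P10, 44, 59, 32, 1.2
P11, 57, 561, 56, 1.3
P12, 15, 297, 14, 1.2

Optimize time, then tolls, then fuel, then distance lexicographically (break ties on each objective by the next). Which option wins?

P12

First minimize time: best is 1.2, kept {P5, P9, P10, P12}.
Then minimize tolls: best is 14, kept {P12}.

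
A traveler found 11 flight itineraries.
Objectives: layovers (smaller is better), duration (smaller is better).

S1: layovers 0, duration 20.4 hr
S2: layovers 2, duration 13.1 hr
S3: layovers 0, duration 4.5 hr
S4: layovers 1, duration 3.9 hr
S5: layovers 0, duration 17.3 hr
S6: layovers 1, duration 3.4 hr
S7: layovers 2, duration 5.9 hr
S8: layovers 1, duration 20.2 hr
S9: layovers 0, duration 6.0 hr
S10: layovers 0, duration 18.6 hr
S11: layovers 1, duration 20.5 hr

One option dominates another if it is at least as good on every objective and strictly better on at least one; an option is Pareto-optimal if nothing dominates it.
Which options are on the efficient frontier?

S3, S6

S1: dominated by S3 (layovers 0≤0, duration 4.5≤20.4).
S2: dominated by S3 (layovers 0≤2, duration 4.5≤13.1).
S3: not dominated.
S4: dominated by S6 (layovers 1≤1, duration 3.4≤3.9).
S5: dominated by S3 (layovers 0≤0, duration 4.5≤17.3).
S6: not dominated (best duration).
S7: dominated by S3 (layovers 0≤2, duration 4.5≤5.9).
S8: dominated by S3 (layovers 0≤1, duration 4.5≤20.2).
S9: dominated by S3 (layovers 0≤0, duration 4.5≤6.0).
S10: dominated by S3 (layovers 0≤0, duration 4.5≤18.6).
S11: dominated by S1 (layovers 0≤1, duration 20.4≤20.5).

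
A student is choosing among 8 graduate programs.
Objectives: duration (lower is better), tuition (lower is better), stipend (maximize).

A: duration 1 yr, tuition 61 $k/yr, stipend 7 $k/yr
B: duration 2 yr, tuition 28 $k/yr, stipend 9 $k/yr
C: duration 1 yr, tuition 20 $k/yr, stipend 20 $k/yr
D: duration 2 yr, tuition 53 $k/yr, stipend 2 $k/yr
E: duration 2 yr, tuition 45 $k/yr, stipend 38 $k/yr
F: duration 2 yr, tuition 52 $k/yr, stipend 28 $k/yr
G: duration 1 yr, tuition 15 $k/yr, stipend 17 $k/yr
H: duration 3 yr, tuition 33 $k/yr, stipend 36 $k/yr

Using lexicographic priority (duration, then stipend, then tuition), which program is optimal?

First minimize duration: best is 1, kept {A, C, G}.
Then maximize stipend: best is 20, kept {C}.

C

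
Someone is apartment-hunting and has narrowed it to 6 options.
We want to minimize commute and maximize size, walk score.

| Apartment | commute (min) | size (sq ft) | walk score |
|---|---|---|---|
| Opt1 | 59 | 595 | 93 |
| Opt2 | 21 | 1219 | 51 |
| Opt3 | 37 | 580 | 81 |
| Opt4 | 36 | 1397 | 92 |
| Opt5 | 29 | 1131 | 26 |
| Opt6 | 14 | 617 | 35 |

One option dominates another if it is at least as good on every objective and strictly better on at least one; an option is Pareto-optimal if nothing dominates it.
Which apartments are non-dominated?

Opt1: not dominated (best walk score).
Opt2: not dominated.
Opt3: dominated by Opt4 (commute 36≤37, size 1397≥580, walk score 92≥81).
Opt4: not dominated (best size).
Opt5: dominated by Opt2 (commute 21≤29, size 1219≥1131, walk score 51≥26).
Opt6: not dominated (best commute).

Opt1, Opt2, Opt4, Opt6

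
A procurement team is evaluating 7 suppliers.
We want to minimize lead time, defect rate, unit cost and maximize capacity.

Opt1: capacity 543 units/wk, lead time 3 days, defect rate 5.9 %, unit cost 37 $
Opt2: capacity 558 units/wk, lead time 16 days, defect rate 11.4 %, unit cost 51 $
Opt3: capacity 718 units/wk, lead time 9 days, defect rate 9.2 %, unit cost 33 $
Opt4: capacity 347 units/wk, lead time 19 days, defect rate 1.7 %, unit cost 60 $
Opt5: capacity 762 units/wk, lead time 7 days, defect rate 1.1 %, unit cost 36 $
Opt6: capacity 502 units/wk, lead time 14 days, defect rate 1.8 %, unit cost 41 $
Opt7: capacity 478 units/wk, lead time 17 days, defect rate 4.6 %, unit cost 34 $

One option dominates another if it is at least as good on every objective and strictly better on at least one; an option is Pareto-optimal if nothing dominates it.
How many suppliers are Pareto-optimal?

Opt1: not dominated (best lead time).
Opt2: dominated by Opt3 (capacity 718≥558, lead time 9≤16, defect rate 9.2≤11.4, unit cost 33≤51).
Opt3: not dominated (best unit cost).
Opt4: dominated by Opt5 (capacity 762≥347, lead time 7≤19, defect rate 1.1≤1.7, unit cost 36≤60).
Opt5: not dominated (best capacity).
Opt6: dominated by Opt5 (capacity 762≥502, lead time 7≤14, defect rate 1.1≤1.8, unit cost 36≤41).
Opt7: not dominated.
Pareto-optimal: Opt1, Opt3, Opt5, Opt7 → 4.

4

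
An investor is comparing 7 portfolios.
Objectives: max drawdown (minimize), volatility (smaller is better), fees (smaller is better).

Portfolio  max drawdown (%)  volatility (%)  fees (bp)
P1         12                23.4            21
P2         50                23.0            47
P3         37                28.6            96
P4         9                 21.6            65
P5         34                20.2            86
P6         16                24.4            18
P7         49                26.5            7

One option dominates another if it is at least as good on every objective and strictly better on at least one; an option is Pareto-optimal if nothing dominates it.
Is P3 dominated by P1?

Yes

P1 vs P3: max drawdown 12≤37, volatility 23.4≤28.6, fees 21≤96 — P1 is at least as good on every objective with at least one strict improvement.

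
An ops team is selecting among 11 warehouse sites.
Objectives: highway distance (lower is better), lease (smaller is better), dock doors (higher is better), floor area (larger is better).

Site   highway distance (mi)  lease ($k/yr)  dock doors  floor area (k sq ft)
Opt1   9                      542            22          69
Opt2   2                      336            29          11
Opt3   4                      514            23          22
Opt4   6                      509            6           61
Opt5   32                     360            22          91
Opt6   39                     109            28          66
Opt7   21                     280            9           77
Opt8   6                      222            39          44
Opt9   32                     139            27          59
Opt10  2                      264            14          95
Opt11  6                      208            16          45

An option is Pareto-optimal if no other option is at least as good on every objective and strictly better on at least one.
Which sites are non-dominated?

Opt1: not dominated.
Opt2: not dominated.
Opt3: not dominated.
Opt4: dominated by Opt10 (highway distance 2≤6, lease 264≤509, dock doors 14≥6, floor area 95≥61).
Opt5: not dominated.
Opt6: not dominated (best lease).
Opt7: dominated by Opt10 (highway distance 2≤21, lease 264≤280, dock doors 14≥9, floor area 95≥77).
Opt8: not dominated (best dock doors).
Opt9: not dominated.
Opt10: not dominated (best floor area).
Opt11: not dominated.

Opt1, Opt2, Opt3, Opt5, Opt6, Opt8, Opt9, Opt10, Opt11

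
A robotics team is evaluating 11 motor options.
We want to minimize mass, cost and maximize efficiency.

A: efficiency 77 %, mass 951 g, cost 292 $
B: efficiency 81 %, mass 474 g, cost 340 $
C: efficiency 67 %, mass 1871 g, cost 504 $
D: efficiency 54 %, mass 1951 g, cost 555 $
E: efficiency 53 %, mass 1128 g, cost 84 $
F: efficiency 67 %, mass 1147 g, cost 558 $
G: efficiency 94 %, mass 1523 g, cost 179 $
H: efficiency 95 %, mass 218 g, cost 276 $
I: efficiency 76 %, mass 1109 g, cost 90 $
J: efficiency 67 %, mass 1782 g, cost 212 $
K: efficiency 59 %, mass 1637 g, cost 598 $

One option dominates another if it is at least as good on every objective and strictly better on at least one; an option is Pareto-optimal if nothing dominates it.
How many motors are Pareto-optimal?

4

A: dominated by H (efficiency 95≥77, mass 218≤951, cost 276≤292).
B: dominated by H (efficiency 95≥81, mass 218≤474, cost 276≤340).
C: dominated by A (efficiency 77≥67, mass 951≤1871, cost 292≤504).
D: dominated by A (efficiency 77≥54, mass 951≤1951, cost 292≤555).
E: not dominated (best cost).
F: dominated by A (efficiency 77≥67, mass 951≤1147, cost 292≤558).
G: not dominated.
H: not dominated (best efficiency).
I: not dominated.
J: dominated by G (efficiency 94≥67, mass 1523≤1782, cost 179≤212).
K: dominated by A (efficiency 77≥59, mass 951≤1637, cost 292≤598).
Pareto-optimal: E, G, H, I → 4.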